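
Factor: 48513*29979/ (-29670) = -1*2^ (-1)*3^2*5^ (-1)*23^ (-1)*43^ (-1)*103^1*157^1*3331^1 = -484790409/9890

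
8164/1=8164=8164.00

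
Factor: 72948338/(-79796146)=-1*953^1*38273^1*39898073^(-1)=-36474169/39898073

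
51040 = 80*638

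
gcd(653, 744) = 1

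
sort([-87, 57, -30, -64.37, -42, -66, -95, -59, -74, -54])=[-95, -87, -74, -66, -64.37, -59, -54, -42, -30, 57]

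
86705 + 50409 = 137114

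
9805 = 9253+552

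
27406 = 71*386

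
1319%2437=1319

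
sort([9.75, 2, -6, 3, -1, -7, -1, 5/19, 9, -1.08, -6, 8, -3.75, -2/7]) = [-7, -6, -6, -3.75, -1.08, -1, -1, -2/7, 5/19, 2, 3, 8, 9, 9.75]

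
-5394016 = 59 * (-91424)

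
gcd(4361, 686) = 49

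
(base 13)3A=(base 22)25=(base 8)61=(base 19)2B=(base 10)49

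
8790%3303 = 2184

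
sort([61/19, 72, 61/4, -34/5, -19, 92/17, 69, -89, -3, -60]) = [-89, -60, -19, -34/5, -3, 61/19, 92/17, 61/4, 69, 72]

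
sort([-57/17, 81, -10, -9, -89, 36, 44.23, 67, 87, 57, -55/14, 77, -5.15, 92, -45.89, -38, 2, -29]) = [-89, -45.89, -38, -29, -10, -9, -5.15, -55/14, -57/17, 2, 36, 44.23, 57, 67, 77, 81, 87, 92]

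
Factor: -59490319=-1*7^1*113^1*75209^1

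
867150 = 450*1927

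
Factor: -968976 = -1 * 2^4 * 3^3 * 2243^1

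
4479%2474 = 2005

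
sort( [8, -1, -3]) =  [-3, -1, 8]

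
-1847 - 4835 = -6682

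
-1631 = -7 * 233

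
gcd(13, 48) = 1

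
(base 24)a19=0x16a1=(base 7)22614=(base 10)5793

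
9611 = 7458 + 2153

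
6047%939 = 413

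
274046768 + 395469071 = 669515839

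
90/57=1 + 11/19 ≈ 1.58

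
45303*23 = 1041969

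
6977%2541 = 1895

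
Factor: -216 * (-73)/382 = 2^2 * 3^3 * 73^1 * 191^(-1) = 7884/191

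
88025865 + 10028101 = 98053966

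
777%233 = 78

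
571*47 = 26837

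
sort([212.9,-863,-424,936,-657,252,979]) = [-863,-657,-424,212.9,252,936,979]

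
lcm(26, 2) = 26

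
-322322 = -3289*98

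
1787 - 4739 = -2952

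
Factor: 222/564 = 2^(-1)*37^1*47^(-1) = 37/94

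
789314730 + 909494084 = 1698808814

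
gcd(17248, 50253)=7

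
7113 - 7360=-247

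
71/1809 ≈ 0.0392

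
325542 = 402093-76551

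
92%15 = 2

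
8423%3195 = 2033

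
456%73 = 18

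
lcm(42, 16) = 336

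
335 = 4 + 331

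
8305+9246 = 17551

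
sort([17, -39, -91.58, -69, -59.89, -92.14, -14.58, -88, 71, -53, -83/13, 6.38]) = [-92.14, -91.58, -88, -69, -59.89, -53, -39, -14.58, -83/13, 6.38, 17, 71]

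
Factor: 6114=2^1 * 3^1 * 1019^1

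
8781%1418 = 273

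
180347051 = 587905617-407558566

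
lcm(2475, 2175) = 71775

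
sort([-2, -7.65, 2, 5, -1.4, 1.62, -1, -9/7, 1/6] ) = [-7.65, -2, -1.4, -9/7, -1, 1/6, 1.62, 2, 5] 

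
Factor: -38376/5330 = -1*2^2*3^2*5^(-1) = -36/5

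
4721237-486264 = 4234973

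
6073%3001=71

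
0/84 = 0 = 0.00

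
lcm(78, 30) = 390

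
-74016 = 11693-85709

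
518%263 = 255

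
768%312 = 144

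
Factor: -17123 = -1 * 17123^1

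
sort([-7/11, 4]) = [-7/11, 4]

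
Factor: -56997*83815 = -1*3^3*5^1*2111^1*16763^1 = -4777203555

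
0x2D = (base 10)45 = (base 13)36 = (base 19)27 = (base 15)30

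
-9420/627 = -15 - 5/209 ≈ -15.02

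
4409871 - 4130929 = 278942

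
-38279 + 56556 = 18277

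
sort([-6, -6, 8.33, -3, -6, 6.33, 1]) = [-6, -6, -6, -3, 1, 6.33, 8.33]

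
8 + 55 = 63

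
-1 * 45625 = -45625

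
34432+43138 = 77570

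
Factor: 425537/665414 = 2^(-1) * 7^1 * 17^(-1) * 31^1 * 37^1 * 53^1 * 19571^(-1)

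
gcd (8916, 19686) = 6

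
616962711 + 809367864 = 1426330575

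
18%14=4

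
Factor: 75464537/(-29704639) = -1*313^(-1)*94903^(-1)*75464537^1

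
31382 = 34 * 923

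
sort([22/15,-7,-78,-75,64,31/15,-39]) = [-78,-75,-39,-7,22/15,31/15,64]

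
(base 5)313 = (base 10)83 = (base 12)6b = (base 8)123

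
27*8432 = 227664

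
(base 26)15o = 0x33e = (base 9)1122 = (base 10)830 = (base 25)185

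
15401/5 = 3080+1/5 = 3080.20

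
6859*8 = 54872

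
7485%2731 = 2023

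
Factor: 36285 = 3^1*5^1*41^1*59^1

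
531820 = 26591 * 20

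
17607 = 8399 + 9208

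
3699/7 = 528+3/7 ≈ 528.43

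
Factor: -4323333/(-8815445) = 3^1*5^(-1)*7^1*23^1*8951^1*1763089^(-1)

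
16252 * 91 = 1478932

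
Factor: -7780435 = -1 * 5^1 * 13^1 * 119699^1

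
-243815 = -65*3751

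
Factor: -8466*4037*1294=-1*2^2*3^1*11^1*17^1*83^1*367^1*647^1=-44225351148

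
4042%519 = 409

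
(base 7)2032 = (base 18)237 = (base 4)23011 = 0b1011000101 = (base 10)709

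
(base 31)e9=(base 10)443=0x1bb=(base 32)dr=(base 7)1202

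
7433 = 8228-795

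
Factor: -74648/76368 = -1*2^(-1)*3^(-1)*7^1*31^1*37^(-1) = -217/222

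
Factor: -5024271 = -1*3^1*7^1*239251^1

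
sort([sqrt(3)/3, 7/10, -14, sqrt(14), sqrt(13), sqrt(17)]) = [-14, sqrt(3)/3, 7/10, sqrt(13), sqrt(14), sqrt(17)]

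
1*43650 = 43650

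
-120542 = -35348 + -85194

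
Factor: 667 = 23^1*29^1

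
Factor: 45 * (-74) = -1 * 2^1 * 3^2 * 5^1 * 37^1 = -3330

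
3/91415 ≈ 0.0000328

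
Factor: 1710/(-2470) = -1 * 3^2 * 13^(-1) = -9/13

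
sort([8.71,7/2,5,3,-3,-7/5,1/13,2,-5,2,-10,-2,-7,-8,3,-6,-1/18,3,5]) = [-10,-8,-7,-6,-5,-3,-2,-7/5,-1/18,1/13,2,2,3,3,3,7/2,5,5,8.71]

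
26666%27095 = 26666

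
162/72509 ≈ 0.00223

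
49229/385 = 127 + 334/385 ≈ 127.87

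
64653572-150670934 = -86017362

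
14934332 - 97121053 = -82186721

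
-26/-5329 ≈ 0.00488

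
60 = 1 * 60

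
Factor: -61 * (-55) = 5^1 * 11^1 * 61^1 = 3355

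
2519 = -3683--6202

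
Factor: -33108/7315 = -1*2^2*3^1*5^(-1)*7^(-1)*11^(-1)*19^(-1)*31^1*89^1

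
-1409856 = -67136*21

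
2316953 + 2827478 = 5144431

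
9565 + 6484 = 16049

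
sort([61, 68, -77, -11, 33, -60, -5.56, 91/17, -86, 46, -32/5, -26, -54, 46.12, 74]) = [-86, -77, -60, -54, -26, -11, -32/5, -5.56, 91/17, 33, 46, 46.12, 61, 68, 74]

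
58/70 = 29/35≈0.829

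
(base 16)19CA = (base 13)300B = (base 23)CB1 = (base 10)6602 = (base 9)10045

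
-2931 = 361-3292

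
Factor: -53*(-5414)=2^1*53^1*2707^1=286942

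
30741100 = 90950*338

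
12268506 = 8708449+3560057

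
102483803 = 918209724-815725921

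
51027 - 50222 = 805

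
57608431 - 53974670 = 3633761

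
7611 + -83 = 7528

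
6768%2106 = 450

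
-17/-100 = 0.17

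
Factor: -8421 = -1*3^1*7^1*401^1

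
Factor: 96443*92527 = 67^1*1381^1*96443^1 = 8923581461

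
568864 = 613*928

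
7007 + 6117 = 13124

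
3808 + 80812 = 84620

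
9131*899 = 8208769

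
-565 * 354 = -200010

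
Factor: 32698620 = 2^2 * 3^3 * 5^1 * 19^1 * 3187^1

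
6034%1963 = 145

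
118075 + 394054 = 512129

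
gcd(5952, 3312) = 48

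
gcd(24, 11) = 1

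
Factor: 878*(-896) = -1*2^8*7^1*439^1 = -786688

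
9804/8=2451/2=1225.50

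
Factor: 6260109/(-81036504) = -1 * 2^(-3) * 3^(-2) * 31^1 * 83^1 * 811^1 * 375169^(-1) = -2086703/27012168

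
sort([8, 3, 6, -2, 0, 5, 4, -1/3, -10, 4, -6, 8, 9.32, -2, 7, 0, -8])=[-10, -8, -6, -2, -2, -1/3, 0, 0, 3, 4, 4, 5, 6, 7, 8, 8, 9.32]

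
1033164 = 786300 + 246864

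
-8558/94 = -4279/47 ≈ -91.04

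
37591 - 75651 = -38060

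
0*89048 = 0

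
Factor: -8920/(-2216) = 5^1*223^1*277^(-1) = 1115/277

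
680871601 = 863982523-183110922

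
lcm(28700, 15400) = 631400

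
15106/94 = 160 + 33/47 ≈ 160.70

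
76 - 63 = 13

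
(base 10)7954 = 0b1111100010010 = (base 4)1330102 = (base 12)472a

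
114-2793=-2679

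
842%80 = 42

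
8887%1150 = 837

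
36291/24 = 12097/8 ≈ 1512.13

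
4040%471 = 272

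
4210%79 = 23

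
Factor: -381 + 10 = -1*7^1*53^1 = -371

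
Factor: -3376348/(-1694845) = 2^2 * 5^(-1) * 43^(-1) * 7883^(-1) * 844087^1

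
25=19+6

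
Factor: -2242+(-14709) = -1*11^1*23^1*67^1 = -16951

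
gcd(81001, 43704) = 1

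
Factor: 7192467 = 3^2*37^1*21599^1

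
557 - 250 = 307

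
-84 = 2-86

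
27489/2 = 13744 + 1/2 = 13744.50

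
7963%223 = 158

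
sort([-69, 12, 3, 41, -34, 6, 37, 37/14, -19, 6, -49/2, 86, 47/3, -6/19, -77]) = [-77, -69, -34, -49/2, -19, -6/19, 37/14, 3, 6, 6, 12, 47/3, 37, 41, 86]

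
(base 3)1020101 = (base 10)901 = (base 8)1605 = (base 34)qh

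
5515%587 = 232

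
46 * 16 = 736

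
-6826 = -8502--1676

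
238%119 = 0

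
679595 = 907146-227551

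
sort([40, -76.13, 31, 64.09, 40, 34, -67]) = [-76.13, -67, 31, 34, 40, 40, 64.09]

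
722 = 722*1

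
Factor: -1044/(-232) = 2^(-1) * 3^2 = 9/2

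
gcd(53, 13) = 1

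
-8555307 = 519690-9074997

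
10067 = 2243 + 7824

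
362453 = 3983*91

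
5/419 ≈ 0.0119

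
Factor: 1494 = 2^1 * 3^2 * 83^1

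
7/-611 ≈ -0.0115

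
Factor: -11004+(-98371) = -1*5^6*7^1 = -109375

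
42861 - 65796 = -22935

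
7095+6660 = 13755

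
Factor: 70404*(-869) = -1*2^2*3^1*11^1*79^1*5867^1 = -61181076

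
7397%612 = 53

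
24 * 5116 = 122784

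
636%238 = 160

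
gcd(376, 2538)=94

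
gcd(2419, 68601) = 1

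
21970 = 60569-38599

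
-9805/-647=15 + 100/647 ≈ 15.15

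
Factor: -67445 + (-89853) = -1*2^1*78649^1 = -157298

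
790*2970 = 2346300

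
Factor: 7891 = 13^1 * 607^1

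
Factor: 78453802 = 2^1*7^2*800549^1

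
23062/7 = 3294 + 4/7 ≈ 3294.57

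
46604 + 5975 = 52579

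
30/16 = 15/8 ≈ 1.88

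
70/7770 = 1/111 ≈ 0.00901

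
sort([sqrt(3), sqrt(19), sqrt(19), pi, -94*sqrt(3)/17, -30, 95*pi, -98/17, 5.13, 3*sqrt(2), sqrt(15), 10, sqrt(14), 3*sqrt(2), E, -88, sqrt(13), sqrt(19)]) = [-88, -30, -94*sqrt(3)/17, -98/17, sqrt(3), E, pi, sqrt(13), sqrt(14), sqrt(15), 3*sqrt(2), 3*sqrt(2), sqrt(19), sqrt(19), sqrt(19), 5.13, 10, 95*pi]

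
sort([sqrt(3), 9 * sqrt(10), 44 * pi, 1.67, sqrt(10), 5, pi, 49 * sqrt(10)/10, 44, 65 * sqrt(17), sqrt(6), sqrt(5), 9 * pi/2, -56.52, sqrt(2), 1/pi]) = [-56.52, 1/pi, sqrt(2), 1.67, sqrt(3), sqrt(5), sqrt(6), pi, sqrt(10), 5, 9 * pi/2, 49 * sqrt(10)/10, 9 * sqrt(10), 44, 44 * pi, 65 * sqrt(17)]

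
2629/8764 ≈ 0.300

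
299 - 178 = 121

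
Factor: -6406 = -1 * 2^1 * 3203^1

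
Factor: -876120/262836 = -1 * 2^1 * 3^(-1) * 5^1 = -10/3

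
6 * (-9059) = -54354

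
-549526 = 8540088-9089614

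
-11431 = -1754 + -9677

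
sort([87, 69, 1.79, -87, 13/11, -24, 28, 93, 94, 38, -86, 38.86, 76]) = [-87, -86, -24, 13/11, 1.79, 28, 38, 38.86, 69, 76, 87, 93, 94]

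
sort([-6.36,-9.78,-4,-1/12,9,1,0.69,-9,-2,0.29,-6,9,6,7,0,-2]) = [-9.78,-9,-6.36,-6,-4,-2,-2,-1/12,0,0.29,0.69,1,6,7,9,9]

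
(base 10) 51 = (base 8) 63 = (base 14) 39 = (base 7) 102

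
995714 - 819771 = 175943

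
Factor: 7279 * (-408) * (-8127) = 2^3 * 3^4 * 7^1 * 17^1 * 29^1 * 43^1 * 251^1 = 24135824664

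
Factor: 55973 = 223^1 * 251^1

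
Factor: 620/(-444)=-1*3^(-1)*5^1*31^1*37^(-1)=-155/111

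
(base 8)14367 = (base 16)18f7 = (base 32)67n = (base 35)57l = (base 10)6391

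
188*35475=6669300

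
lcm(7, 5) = 35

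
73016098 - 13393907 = 59622191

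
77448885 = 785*98661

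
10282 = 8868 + 1414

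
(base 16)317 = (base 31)pg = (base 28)107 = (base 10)791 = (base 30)qb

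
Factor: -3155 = -1*5^1*631^1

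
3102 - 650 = 2452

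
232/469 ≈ 0.495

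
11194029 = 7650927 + 3543102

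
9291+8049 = 17340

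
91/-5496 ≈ -0.0166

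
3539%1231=1077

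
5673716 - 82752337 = -77078621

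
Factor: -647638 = -1 * 2^1 * 323819^1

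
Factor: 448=2^6*7^1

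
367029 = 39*9411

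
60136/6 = 30068/3 ≈ 10022.67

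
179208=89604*2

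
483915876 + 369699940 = 853615816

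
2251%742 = 25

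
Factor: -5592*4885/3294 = -1*2^2*3^(-2)*5^1*61^(-1)*233^1*977^1 = -4552820/549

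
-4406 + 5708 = 1302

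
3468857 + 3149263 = 6618120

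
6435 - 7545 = -1110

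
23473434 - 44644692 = -21171258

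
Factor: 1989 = 3^2 * 13^1 * 17^1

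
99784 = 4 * 24946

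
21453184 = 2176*9859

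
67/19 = 3 + 10/19 ≈ 3.53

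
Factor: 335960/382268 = 2^1 * 5^1 * 37^1 * 421^(-1) = 370/421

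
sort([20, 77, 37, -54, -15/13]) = [-54, -15/13, 20, 37, 77]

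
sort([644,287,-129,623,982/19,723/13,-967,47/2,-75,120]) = [-967,-129,-75,47/2,982/19,723/13,120,287,623,644]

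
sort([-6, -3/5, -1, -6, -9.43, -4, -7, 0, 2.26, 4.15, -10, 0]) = [-10, -9.43, -7, -6, -6, -4, -1, -3/5, 0, 0, 2.26, 4.15]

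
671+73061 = 73732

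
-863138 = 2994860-3857998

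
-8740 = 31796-40536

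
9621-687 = 8934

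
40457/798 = 50 + 557/798≈50.70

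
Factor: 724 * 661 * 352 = 2^7 * 11^1 * 181^1 * 661^1 = 168454528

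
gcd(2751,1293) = 3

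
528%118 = 56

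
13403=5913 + 7490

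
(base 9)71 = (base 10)64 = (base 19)37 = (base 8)100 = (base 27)2a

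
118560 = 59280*2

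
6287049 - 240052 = 6046997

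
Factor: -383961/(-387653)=3^1 * 7^(-1) * 79^(-1) * 131^1 * 701^(-1) * 977^1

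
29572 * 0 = 0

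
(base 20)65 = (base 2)1111101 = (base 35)3k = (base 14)8d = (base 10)125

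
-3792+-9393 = -13185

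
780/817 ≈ 0.955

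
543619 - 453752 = 89867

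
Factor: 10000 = 2^4 * 5^4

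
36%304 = 36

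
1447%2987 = 1447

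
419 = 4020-3601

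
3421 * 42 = 143682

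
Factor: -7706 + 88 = -1 * 2^1 * 13^1 * 293^1 = -7618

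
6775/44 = 153 + 43/44 ≈ 153.98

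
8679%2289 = 1812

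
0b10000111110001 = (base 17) 1d12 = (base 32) 8fh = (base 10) 8689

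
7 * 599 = 4193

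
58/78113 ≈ 0.000743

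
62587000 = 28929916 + 33657084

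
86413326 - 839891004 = -753477678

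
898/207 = 4+70/207 ≈ 4.34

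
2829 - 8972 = -6143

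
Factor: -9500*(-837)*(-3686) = -1*2^3*3^3*5^3*19^2*31^1*97^1 = -29309229000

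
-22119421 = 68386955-90506376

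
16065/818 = 19 + 523/818 ≈ 19.64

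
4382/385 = 11 + 21/55 ≈ 11.38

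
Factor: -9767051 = -1*7^1*1395293^1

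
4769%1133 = 237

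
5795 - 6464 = -669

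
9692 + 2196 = 11888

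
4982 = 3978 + 1004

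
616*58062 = 35766192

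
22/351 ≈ 0.0627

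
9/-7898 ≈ -0.00114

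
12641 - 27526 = -14885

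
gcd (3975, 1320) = 15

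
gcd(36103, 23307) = 457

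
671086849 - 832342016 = -161255167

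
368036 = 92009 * 4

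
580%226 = 128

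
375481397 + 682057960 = 1057539357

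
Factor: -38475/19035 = -1*5^1*19^1*47^(-1) = -95/47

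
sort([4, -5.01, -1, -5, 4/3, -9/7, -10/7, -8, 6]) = [-8, -5.01, -5, -10/7, -9/7, -1, 4/3, 4, 6]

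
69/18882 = 23/6294 ≈ 0.00365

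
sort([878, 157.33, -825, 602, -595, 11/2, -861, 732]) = [-861, -825, -595, 11/2, 157.33, 602, 732, 878]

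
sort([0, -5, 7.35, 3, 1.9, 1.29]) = [-5, 0, 1.29, 1.9, 3, 7.35]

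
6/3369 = 2/1123 ≈ 0.00178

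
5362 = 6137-775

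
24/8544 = 1/356 ≈ 0.00281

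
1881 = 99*19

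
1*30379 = 30379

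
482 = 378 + 104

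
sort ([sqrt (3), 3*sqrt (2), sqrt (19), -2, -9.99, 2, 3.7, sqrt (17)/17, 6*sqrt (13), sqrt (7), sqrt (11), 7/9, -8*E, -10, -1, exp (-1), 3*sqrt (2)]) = [-8*E, -10, -9.99, -2, -1, sqrt (17)/17, exp (-1), 7/9, sqrt (3), 2, sqrt (7), sqrt (11), 3.7, 3*sqrt (2), 3*sqrt (2), sqrt (19), 6*sqrt (13)]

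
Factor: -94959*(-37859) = 3^3*17^2*131^1*3517^1 = 3595052781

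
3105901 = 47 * 66083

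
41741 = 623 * 67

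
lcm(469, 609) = 40803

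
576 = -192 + 768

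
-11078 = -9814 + -1264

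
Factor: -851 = -1 * 23^1 * 37^1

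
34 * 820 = 27880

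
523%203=117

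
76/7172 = 19/1793 ≈ 0.0106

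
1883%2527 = 1883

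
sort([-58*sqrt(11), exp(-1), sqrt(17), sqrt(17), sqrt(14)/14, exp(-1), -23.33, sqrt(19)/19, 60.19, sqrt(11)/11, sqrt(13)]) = [-58*sqrt(11), -23.33, sqrt(19)/19, sqrt(14)/14, sqrt(11)/11, exp(-1), exp(-1), sqrt(13), sqrt(17), sqrt(17), 60.19]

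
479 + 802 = 1281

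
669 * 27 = 18063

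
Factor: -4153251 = -1 * 3^1 * 563^1 * 2459^1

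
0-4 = -4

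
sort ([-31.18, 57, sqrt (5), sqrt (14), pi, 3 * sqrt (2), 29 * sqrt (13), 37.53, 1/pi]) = [-31.18, 1/pi, sqrt (5), pi, sqrt (14), 3 * sqrt (2), 37.53, 57, 29 * sqrt (13)]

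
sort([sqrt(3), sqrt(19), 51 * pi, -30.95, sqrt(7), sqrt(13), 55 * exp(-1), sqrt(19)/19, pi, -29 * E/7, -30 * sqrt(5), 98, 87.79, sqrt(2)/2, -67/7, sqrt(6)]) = [-30 * sqrt(5), -30.95, -29 * E/7, -67/7, sqrt(19)/19, sqrt(2)/2, sqrt(3), sqrt(6), sqrt(7), pi, sqrt(13), sqrt(19), 55 * exp(-1), 87.79, 98, 51 * pi]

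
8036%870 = 206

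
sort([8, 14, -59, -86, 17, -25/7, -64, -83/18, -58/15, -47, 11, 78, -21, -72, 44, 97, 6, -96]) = [-96, -86, -72, -64, -59, -47, -21, -83/18, -58/15, -25/7, 6, 8, 11, 14, 17, 44, 78, 97]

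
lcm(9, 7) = 63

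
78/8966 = 39/4483 ≈ 0.00870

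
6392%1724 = 1220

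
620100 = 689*900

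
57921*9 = 521289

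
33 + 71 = 104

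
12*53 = 636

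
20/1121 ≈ 0.0178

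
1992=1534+458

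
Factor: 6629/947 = 7^1 = 7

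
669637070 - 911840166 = -242203096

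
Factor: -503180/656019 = -1*2^2*3^(-4)*5^1*7^(-1)*13^(-1)*89^(-1)*139^1*181^1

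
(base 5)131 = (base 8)51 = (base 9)45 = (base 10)41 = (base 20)21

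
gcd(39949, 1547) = 91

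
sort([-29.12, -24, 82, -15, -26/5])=[-29.12, -24, -15, -26/5, 82]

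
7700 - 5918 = 1782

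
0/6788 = 0 = 0.00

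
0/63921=0=0.00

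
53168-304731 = -251563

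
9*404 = 3636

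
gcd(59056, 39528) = 8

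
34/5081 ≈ 0.00669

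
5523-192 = 5331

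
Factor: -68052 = -1 * 2^2 * 3^1 * 53^1 * 107^1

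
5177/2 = 2588 + 1/2 = 2588.50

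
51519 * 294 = 15146586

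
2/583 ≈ 0.00343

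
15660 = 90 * 174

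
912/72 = 38/3 ≈ 12.67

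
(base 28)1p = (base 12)45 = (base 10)53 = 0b110101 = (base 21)2b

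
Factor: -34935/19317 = -1*5^1*17^1*47^ (-1) = -85/47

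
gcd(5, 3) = 1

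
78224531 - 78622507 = -397976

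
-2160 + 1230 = -930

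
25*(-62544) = -1563600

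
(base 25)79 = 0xb8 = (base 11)158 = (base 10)184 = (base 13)112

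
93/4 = 23+1/4 = 23.25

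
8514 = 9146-632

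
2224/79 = 28+12/79 ≈ 28.15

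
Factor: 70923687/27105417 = 3^(-1)*47^(-1)*139^(-1)*461^(-1)*23641229^1 = 23641229/9035139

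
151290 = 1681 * 90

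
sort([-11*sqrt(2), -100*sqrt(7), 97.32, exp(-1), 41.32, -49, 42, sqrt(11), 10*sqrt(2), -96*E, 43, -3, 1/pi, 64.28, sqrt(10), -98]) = [-100*sqrt(7), -96*E, -98, -49, -11*sqrt(2), -3, 1/pi, exp(-1), sqrt(10), sqrt(11), 10*sqrt(2), 41.32, 42, 43, 64.28, 97.32]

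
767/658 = 1+109/658 ≈ 1.17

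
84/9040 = 21/2260 ≈ 0.00929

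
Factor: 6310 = 2^1*5^1*631^1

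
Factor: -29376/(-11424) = 2^1*3^2*7^(-1) = 18/7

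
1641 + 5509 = 7150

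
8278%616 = 270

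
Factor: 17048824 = 2^3*13^1*17^1*9643^1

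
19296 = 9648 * 2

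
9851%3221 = 188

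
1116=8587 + -7471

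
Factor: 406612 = 2^2 * 101653^1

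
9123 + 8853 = 17976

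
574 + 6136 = 6710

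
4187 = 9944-5757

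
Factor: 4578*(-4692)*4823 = -1*2^3*3^2*7^2*13^1*17^1*23^1*53^1*109^1 = -103597924248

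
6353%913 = 875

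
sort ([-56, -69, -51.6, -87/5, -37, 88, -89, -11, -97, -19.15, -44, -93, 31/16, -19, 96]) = [-97, -93, -89, -69, -56, -51.6, -44, -37, -19.15, -19, -87/5, -11, 31/16, 88, 96]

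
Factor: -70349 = -1 * 103^1 * 683^1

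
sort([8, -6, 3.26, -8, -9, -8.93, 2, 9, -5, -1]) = [-9, -8.93, -8, -6, -5, -1, 2, 3.26, 8, 9]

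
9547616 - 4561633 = 4985983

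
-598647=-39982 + -558665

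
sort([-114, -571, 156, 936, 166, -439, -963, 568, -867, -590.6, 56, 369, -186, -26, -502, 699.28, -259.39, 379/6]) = [-963, -867, -590.6, -571, -502, -439, -259.39, -186, -114, -26, 56, 379/6, 156, 166, 369, 568, 699.28, 936]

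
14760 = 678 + 14082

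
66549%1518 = 1275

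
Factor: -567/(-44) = 2^(-2) * 3^4 * 7^1 * 11^(-1) 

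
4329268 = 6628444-2299176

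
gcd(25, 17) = 1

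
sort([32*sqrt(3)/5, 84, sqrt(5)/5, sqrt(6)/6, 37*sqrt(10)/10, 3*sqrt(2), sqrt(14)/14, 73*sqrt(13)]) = [sqrt(14)/14, sqrt(6)/6, sqrt(5)/5, 3*sqrt(2), 32*sqrt(3)/5, 37*sqrt(10)/10, 84, 73*sqrt(13)]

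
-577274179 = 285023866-862298045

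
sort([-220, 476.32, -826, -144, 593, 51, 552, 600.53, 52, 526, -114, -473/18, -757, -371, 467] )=[-826, -757, -371, -220, -144, -114, -473/18, 51, 52, 467, 476.32, 526, 552, 593, 600.53] 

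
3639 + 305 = 3944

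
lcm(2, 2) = 2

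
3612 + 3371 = 6983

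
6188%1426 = 484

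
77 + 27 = 104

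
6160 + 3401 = 9561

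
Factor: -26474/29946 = -1*3^(-1)*23^(-1)*61^1 = -61/69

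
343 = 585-242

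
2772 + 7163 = 9935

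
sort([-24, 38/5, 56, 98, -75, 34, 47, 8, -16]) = [-75, -24, -16, 38/5, 8, 34, 47, 56, 98]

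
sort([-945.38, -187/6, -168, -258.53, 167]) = [-945.38, -258.53, -168, -187/6, 167]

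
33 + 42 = 75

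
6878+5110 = 11988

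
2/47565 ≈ 0.0000420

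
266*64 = 17024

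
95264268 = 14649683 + 80614585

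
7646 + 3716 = 11362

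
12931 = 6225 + 6706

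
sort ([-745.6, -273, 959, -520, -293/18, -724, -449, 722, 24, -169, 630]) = [-745.6, -724, -520, -449, -273, -169, -293/18, 24, 630, 722, 959]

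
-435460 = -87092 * 5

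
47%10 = 7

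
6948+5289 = 12237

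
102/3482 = 51/1741≈0.0293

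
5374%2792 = 2582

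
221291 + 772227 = 993518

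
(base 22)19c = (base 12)49a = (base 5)10234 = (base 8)1266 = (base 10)694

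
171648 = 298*576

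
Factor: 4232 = 2^3*23^2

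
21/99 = 7/33 ≈ 0.212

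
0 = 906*0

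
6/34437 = 2/11479 ≈ 0.000174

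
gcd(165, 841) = 1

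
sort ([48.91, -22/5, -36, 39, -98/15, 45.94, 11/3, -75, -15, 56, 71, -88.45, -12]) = [-88.45, -75, -36, -15, -12, -98/15, -22/5, 11/3, 39, 45.94, 48.91, 56, 71]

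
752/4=188=188.00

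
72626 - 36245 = 36381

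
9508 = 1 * 9508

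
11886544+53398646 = 65285190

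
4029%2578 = 1451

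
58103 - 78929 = -20826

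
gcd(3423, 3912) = 489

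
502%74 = 58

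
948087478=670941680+277145798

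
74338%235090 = 74338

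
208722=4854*43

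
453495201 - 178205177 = 275290024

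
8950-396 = 8554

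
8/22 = 4/11 ≈ 0.364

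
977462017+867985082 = 1845447099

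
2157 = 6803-4646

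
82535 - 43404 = 39131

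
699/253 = 2+193/253 ≈ 2.76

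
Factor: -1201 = -1*1201^1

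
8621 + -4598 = 4023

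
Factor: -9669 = -1*3^1*11^1*293^1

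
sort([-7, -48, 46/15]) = [-48, -7, 46/15]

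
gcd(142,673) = 1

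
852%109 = 89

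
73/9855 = 1/135≈0.00741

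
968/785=1 + 183/785 ≈ 1.23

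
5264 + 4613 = 9877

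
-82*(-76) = 6232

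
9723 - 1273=8450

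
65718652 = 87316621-21597969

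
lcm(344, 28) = 2408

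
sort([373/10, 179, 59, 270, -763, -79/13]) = [-763, -79/13, 373/10, 59, 179, 270]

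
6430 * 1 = 6430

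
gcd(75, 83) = 1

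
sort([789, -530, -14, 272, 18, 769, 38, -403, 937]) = [-530, -403, -14, 18, 38, 272, 769, 789, 937]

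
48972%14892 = 4296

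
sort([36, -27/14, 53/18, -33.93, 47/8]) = [-33.93, -27/14, 53/18, 47/8, 36]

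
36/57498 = 6/9583 ≈ 0.000626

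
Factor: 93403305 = 3^2 * 5^1 * 463^1 * 4483^1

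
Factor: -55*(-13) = 5^1*11^1*13^1 = 715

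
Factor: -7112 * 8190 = -1 * 2^4 * 3^2 * 5^1 * 7^2 * 13^1 * 127^1 = -58247280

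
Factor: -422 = -1*2^1*211^1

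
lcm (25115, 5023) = 25115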